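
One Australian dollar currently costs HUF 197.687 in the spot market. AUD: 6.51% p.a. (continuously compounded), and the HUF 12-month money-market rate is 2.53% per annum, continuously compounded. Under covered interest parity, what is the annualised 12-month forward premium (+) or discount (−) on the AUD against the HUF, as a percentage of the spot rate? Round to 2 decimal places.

-3.90%

T = 1 year.
F = S · g_HUF/g_AUD = 197.687 × 1.0256228/1.0672657 = 189.973588.
Annualised premium = (F − S)/S × (1/T) = (189.973588 − 197.687)/197.687 ÷ 1 = -3.90%.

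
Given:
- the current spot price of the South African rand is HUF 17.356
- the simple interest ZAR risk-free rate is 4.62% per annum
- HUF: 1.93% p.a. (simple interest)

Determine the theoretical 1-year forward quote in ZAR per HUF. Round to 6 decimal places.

T = 1 year.
HUF growth factor: 1 + 0.0193×1 = 1.019300.
Growth of 1 ZAR over T: 1 + 0.0462×1 = 1.046200.
So F = 17.356 × 1.019300 / 1.046200 = 16.90974 (HUF/ZAR).
Invert for ZAR per HUF: 1 / 16.90974 = 0.059138.

0.059138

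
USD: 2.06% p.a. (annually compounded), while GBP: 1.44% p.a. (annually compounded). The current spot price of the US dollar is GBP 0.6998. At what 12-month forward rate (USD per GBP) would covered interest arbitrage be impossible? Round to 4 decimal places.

T = 1 year.
GBP growth factor: (1 + 0.0144)^1 = 1.014400.
Growth of 1 USD over T: (1 + 0.0206)^1 = 1.020600.
So F = 0.6998 × 1.014400 / 1.020600 = 0.6955488 (GBP/USD).
Invert for USD per GBP: 1 / 0.6955488 = 1.4377.

1.4377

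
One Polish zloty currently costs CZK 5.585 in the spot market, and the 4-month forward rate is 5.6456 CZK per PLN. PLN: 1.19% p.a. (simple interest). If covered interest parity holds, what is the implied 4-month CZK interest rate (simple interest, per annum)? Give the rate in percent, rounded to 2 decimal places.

4.46%

T = 4/12 years.
By CIP, F/S equals the CZK-to-PLN growth ratio: 5.6456/5.585 = 1.0108505.
The PLN side grows by 1 + 0.0119×4/12 = 1.0039667.
That pins the CZK growth at 1.0148602.
r = (1.0148602 − 1)/(4/12) = 0.044581 → 4.46%.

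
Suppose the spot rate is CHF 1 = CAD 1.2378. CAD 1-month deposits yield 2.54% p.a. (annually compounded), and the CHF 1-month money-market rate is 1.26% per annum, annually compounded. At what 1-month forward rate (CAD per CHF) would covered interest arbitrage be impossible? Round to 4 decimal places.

1.2391

T = 1/12 years.
CAD accumulates by (1 + 0.0254)^(1/12) = 1.0020924.
Growth of 1 CHF over T: (1 + 0.0126)^(1/12) = 1.001044.
CIP: F = S · (grow CAD)/(grow CHF) = 1.2378 × 1.0020924/1.001044 = 1.239096 CAD per CHF.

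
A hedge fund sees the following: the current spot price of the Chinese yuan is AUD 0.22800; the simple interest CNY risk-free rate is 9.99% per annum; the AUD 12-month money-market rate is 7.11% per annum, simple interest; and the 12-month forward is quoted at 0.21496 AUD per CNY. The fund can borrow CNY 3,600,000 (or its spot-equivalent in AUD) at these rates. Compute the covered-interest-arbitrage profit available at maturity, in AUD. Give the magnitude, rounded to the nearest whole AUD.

AUD 27,995

T = 1 year.
Route A — deposit CNY, sell forward: 3,600,000 × 1.099900 × 0.21496 = AUD 851,164.21.
Route B — convert at spot, deposit AUD: 3,600,000 × 0.22800 × 1.071100 = AUD 879,158.88.
The quoted forward undervalues CNY, so borrow CNY, convert to AUD at spot, deposit the AUD at 7.11%, and buy CNY forward at 0.21496 to cover the loan.
Arbitrage profit = |851,164.21 − 879,158.88| = AUD 27,995.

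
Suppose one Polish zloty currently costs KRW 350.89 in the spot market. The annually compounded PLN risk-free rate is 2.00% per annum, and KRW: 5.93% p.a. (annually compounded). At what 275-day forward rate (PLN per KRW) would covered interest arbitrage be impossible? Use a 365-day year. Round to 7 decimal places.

T = 275/365 years.
Growth of 1 KRW over T: (1 + 0.0593)^(275/365) = 1.0443592.
PLN accumulates by (1 + 0.0200)^(275/365) = 1.0150316.
CIP: F = S · (grow KRW)/(grow PLN) = 350.89 × 1.0443592/1.0150316 = 361.0284 KRW per PLN.
Quoted the other way: 1/361.0284 = 0.0027699 PLN per KRW.

0.0027699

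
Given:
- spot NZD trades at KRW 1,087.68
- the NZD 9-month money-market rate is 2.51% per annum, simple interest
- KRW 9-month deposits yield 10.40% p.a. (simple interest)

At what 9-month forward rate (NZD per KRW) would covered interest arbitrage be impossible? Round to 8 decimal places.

0.00086892

T = 9/12 years.
Growth of 1 KRW over T: 1 + 0.1040×9/12 = 1.078000.
NZD growth factor: 1 + 0.0251×9/12 = 1.018825.
So F = 1087.68 × 1.078000 / 1.018825 = 1150.854 (KRW/NZD).
Invert for NZD per KRW: 1 / 1150.854 = 0.00086892.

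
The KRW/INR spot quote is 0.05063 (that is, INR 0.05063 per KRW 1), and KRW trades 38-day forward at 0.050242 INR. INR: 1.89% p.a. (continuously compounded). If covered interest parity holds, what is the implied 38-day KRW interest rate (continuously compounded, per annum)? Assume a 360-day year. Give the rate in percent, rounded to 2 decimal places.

T = 38/360 years.
CIP gives F = S · g_INR/g_KRW, so g_INR/g_KRW = 0.050242/0.05063 = 0.9923366.
The INR side grows by e^(0.0189×38/360) = 1.001997.
That pins the KRW growth at 1.009735.
r = ln(1.009735)/(38/360) = 0.091780 → 9.18%.

9.18%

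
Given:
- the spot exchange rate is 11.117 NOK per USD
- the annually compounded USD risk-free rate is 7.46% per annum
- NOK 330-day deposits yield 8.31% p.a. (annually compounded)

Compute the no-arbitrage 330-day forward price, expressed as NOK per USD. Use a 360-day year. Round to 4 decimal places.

11.1976

T = 330/360 years.
NOK growth factor: (1 + 0.0831)^(330/360) = 1.07591883.
Growth of 1 USD over T: (1 + 0.0746)^(330/360) = 1.06817629.
Forward (NOK per USD) = 11.117 × 1.07591883 / 1.06817629 = 11.197580.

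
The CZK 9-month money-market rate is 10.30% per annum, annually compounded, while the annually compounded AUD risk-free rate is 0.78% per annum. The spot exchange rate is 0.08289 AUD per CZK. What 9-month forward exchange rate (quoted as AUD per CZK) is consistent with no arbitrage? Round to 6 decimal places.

T = 9/12 years.
Growth of 1 AUD over T: (1 + 0.0078)^(9/12) = 1.0058443.
CZK accumulates by (1 + 0.1030)^(9/12) = 1.0762958.
CIP: F = S · (grow AUD)/(grow CZK) = 0.08289 × 1.0058443/1.0762958 = 0.07746424 AUD per CZK.

0.077464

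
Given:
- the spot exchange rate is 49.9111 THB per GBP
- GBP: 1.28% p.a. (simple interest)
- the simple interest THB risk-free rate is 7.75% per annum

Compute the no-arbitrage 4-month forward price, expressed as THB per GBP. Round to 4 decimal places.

T = 4/12 years.
THB accumulates by 1 + 0.0775×4/12 = 1.02583333.
GBP growth factor: 1 + 0.0128×4/12 = 1.00426667.
Forward (THB per GBP) = 49.9111 × 1.02583333 / 1.00426667 = 50.982943.

50.9829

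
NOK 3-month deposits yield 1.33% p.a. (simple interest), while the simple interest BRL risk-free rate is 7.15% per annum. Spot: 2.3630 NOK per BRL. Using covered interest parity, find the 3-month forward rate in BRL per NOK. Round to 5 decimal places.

0.42933

T = 3/12 years.
NOK accumulates by 1 + 0.0133×3/12 = 1.003325.
Growth of 1 BRL over T: 1 + 0.0715×3/12 = 1.017875.
CIP: F = S · (grow NOK)/(grow BRL) = 2.363 × 1.003325/1.017875 = 2.329222 NOK per BRL.
Invert for BRL per NOK: 1 / 2.329222 = 0.42933.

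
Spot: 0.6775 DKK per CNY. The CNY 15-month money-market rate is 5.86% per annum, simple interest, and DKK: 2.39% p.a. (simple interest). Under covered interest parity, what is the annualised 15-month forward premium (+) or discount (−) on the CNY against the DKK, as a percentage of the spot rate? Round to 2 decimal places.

T = 15/12 years.
CIP forward (DKK per CNY) = 0.6775 × 1.029875/1.073250 = 0.6501191.
Annualised premium = (F − S)/S × (1/T) = (0.6501191 − 0.6775)/0.6775 ÷ (15/12) = -3.23%.

-3.23%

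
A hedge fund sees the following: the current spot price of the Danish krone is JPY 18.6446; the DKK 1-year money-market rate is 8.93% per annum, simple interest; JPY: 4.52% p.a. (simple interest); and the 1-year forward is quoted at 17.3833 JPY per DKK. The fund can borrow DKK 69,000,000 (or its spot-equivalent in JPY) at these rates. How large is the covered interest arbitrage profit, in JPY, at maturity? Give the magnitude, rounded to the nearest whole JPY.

T = 1 year.
Keep in DKK, deliver into the forward: 69,000,000·1.089300·17.3833 = JPY 1,306,558,379.61.
Swap to JPY now, deposit: 69,000,000·18.6446·1.045200 = JPY 1,344,626,178.48.
The quoted forward undervalues DKK, so borrow DKK, convert to JPY at spot, deposit the JPY at 4.52%, and buy DKK forward at 17.3833 to cover the loan.
The gap between the two covered legs is JPY 38,067,799.

JPY 38,067,799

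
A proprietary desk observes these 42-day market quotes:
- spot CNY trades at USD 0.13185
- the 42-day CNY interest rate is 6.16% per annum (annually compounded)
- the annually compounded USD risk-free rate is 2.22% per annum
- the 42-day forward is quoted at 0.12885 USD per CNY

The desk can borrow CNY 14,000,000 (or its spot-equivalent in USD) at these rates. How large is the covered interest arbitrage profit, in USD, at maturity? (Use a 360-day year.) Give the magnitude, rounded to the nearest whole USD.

T = 42/360 years.
Invest the CNY and cover forward: 14,000,000 × 1.006998382 × 0.12885 = USD 1,816,524.38.
Convert at spot and invest in USD: 14,000,000 × 0.13185 × 1.002564953 = USD 1,850,634.65.
The quoted forward undervalues CNY, so borrow CNY, convert to USD at spot, deposit the USD at 2.22%, and buy CNY forward at 0.12885 to cover the loan.
Arbitrage profit = |1,816,524.38 − 1,850,634.65| = USD 34,110.

USD 34,110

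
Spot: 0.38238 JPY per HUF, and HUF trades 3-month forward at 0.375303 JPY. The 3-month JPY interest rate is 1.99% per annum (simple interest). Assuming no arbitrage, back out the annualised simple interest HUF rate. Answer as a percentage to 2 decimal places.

T = 3/12 years.
CIP gives F = S · g_JPY/g_HUF, so g_JPY/g_HUF = 0.375303/0.38238 = 0.9814922.
JPY growth factor: 1 + 0.0199×3/12 = 1.004975.
Hence g_HUF = 1.0239256.
(1.0239256 − 1)/T = 0.095702, i.e. 9.57%.

9.57%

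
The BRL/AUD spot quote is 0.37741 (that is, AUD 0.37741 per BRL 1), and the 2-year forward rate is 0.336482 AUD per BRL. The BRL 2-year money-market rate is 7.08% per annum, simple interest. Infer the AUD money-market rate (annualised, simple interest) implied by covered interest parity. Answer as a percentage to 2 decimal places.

T = 2 years.
F/S = 0.336482/0.37741 = 0.8915556 = (growth of AUD) / (growth of BRL).
BRL growth factor: 1 + 0.0708×2 = 1.141600.
Hence g_AUD = 1.0177999.
(1.0177999 − 1)/T = 0.008900, i.e. 0.89%.

0.89%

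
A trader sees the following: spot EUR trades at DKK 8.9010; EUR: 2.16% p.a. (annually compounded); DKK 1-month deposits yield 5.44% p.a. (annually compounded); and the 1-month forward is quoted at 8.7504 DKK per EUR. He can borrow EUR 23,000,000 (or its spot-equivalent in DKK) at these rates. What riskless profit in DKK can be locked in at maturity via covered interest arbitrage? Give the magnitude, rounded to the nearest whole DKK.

T = 1/12 years.
Route A — deposit EUR, sell forward: 23,000,000 × 1.00178242211 × 8.7504 = DKK 201,617,928.85.
Route B — convert at spot, deposit DKK: 23,000,000 × 8.9010 × 1.00442408121 = DKK 205,628,711.18.
The quoted forward undervalues EUR, so borrow EUR, convert to DKK at spot, deposit the DKK at 5.44%, and buy EUR forward at 8.7504 to cover the loan.
The gap between the two covered legs is DKK 4,010,782.

DKK 4,010,782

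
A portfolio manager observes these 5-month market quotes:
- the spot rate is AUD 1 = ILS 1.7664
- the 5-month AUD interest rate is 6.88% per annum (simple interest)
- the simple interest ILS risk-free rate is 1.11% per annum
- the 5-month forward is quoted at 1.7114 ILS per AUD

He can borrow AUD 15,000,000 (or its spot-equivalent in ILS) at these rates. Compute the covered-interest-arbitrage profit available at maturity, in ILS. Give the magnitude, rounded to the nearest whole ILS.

T = 5/12 years.
Keep in AUD, deliver into the forward: 15,000,000·1.0286666667·1.7114 = ILS 26,406,902.00.
Swap to ILS now, deposit: 15,000,000·1.7664·1.004625 = ILS 26,618,544.00.
The quoted forward undervalues AUD, so borrow AUD, convert to ILS at spot, deposit the ILS at 1.11%, and buy AUD forward at 1.7114 to cover the loan.
Arbitrage profit = |26,406,902.00 − 26,618,544.00| = ILS 211,642.

ILS 211,642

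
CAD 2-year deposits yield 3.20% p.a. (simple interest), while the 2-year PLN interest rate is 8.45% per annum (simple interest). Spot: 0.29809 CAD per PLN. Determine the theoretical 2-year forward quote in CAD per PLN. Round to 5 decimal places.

T = 2 years.
CAD growth factor: 1 + 0.0320×2 = 1.064000.
PLN growth factor: 1 + 0.0845×2 = 1.169000.
CIP: F = S · (grow CAD)/(grow PLN) = 0.29809 × 1.064000/1.169000 = 0.2713154 CAD per PLN.

0.27132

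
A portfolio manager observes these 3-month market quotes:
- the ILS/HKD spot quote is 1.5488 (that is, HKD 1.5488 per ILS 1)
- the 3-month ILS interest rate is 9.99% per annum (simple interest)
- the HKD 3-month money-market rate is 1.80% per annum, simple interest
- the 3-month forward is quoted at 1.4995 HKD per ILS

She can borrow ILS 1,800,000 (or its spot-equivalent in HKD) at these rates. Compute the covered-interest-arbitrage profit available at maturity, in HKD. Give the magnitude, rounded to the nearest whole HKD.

T = 3/12 years.
Route A — deposit ILS, sell forward: 1,800,000 × 1.024975 × 1.4995 = HKD 2,766,510.02.
Route B — convert at spot, deposit HKD: 1,800,000 × 1.5488 × 1.004500 = HKD 2,800,385.28.
The quoted forward undervalues ILS, so borrow ILS, convert to HKD at spot, deposit the HKD at 1.80%, and buy ILS forward at 1.4995 to cover the loan.
Arbitrage profit = |2,766,510.02 − 2,800,385.28| = HKD 33,875.

HKD 33,875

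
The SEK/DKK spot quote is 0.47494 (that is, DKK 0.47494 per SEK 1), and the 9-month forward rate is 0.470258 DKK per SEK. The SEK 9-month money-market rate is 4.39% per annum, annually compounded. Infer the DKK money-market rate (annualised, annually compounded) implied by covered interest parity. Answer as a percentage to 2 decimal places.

T = 9/12 years.
F/S = 0.470258/0.47494 = 0.9901419 = (growth of DKK) / (growth of SEK).
SEK growth factor: (1 + 0.0439)^(9/12) = 1.0327475.
So the DKK growth factor = 1.0225666.
r = 1.0225666^(12/9) − 1 = 0.030201 → 3.02%.

3.02%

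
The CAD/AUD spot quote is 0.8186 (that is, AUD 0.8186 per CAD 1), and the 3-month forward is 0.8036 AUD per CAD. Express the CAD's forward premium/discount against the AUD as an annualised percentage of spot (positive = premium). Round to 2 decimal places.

T = 3/12 years.
(F − S)/S = (0.8036 − 0.8186)/0.8186 = -0.0183240.
×(1/T) gives -7.33% p.a.

-7.33%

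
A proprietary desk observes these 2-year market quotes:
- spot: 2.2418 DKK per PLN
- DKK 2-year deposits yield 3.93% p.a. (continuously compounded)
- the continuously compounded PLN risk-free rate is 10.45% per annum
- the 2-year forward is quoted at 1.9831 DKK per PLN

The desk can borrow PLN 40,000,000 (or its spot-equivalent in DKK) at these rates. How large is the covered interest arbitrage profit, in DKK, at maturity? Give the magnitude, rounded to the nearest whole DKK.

DKK 757,851

T = 2 years.
Invest the PLN and cover forward: 40,000,000 × 1.2324449985 × 1.9831 = DKK 97,762,467.06.
Convert at spot and invest in DKK: 40,000,000 × 2.2418 × 1.0817715269 = DKK 97,004,616.36.
The quoted forward overvalues PLN, so borrow DKK, buy PLN at spot, deposit the PLN at 10.45%, and sell the proceeds forward at 1.9831.
Arbitrage profit = |97,762,467.06 − 97,004,616.36| = DKK 757,851.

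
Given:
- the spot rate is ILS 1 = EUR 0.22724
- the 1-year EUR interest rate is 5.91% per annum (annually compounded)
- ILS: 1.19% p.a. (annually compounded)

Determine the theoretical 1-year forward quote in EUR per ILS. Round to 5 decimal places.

0.23784

T = 1 year.
EUR accumulates by (1 + 0.0591)^1 = 1.059100.
ILS growth factor: (1 + 0.0119)^1 = 1.011900.
CIP: F = S · (grow EUR)/(grow ILS) = 0.22724 × 1.059100/1.011900 = 0.2378396 EUR per ILS.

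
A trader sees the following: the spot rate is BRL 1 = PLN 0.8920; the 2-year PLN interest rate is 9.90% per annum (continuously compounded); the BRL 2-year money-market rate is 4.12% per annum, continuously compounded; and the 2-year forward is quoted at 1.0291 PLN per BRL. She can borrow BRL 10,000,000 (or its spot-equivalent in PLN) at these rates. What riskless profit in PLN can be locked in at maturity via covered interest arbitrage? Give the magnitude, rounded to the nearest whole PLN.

T = 2 years.
Keep in BRL, deliver into the forward: 10,000,000·1.085890079·1.0291 = PLN 11,174,894.80.
Swap to PLN now, deposit: 10,000,000·0.8920·1.2189623938 = PLN 10,873,144.55.
The quoted forward overvalues BRL, so borrow PLN, buy BRL at spot, deposit the BRL at 4.12%, and sell the proceeds forward at 1.0291.
Arbitrage profit = |11,174,894.80 − 10,873,144.55| = PLN 301,750.

PLN 301,750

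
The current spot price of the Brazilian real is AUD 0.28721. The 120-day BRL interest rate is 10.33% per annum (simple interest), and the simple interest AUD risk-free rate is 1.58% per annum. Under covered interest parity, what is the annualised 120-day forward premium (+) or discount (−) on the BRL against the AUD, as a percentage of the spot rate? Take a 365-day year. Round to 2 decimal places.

-8.46%

T = 120/365 years.
CIP forward (AUD per BRL) = 0.28721 × 1.0051945/1.0339616 = 0.27921918.
Annualised premium = (F − S)/S × (1/T) = (0.27921918 − 0.28721)/0.28721 ÷ (120/365) = -8.46%.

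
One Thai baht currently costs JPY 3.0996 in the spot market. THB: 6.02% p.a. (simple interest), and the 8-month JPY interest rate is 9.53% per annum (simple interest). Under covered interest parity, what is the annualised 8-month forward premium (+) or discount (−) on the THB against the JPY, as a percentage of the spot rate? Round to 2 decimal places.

T = 8/12 years.
CIP forward (JPY per THB) = 3.0996 × 1.0635333/1.0401333 = 3.1693321.
Annualised premium = (F − S)/S × (1/T) = (3.1693321 − 3.0996)/3.0996 ÷ (8/12) = 3.37%.

+3.37%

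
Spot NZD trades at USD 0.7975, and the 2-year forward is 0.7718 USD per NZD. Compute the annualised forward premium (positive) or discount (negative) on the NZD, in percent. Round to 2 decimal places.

-1.61%

T = 2 years.
NZD trades forward at -3.22257% vs spot over the period.
×(1/T) gives -1.61% p.a.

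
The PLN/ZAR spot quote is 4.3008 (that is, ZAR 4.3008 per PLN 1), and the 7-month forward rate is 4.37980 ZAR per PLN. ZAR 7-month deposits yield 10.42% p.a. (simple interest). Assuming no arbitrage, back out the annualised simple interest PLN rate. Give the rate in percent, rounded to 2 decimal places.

T = 7/12 years.
By CIP, F/S equals the ZAR-to-PLN growth ratio: 4.3798/4.3008 = 1.0183687.
The ZAR side grows by 1 + 0.1042×7/12 = 1.0607833.
So the PLN growth factor = 1.0416496.
r = (1.0416496 − 1)/(7/12) = 0.071399 → 7.14%.

7.14%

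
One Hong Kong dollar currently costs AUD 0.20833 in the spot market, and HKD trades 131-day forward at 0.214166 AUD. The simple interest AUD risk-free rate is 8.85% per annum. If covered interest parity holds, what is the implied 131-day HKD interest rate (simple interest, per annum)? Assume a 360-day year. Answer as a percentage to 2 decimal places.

1.12%

T = 131/360 years.
By CIP, F/S equals the AUD-to-HKD growth ratio: 0.214166/0.20833 = 1.0280132.
AUD growth factor: 1 + 0.0885×131/360 = 1.0322042.
Hence g_HKD = 1.0040768.
r = (1.0040768 − 1)/(131/360) = 0.011203 → 1.12%.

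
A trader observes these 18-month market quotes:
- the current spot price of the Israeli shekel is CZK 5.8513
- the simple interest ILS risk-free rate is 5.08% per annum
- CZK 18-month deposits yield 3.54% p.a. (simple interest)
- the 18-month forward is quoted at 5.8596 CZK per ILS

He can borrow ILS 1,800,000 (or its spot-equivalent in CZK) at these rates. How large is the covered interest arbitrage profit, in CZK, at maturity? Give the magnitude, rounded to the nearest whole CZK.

CZK 259,375

T = 18/12 years.
Route A — deposit ILS, sell forward: 1,800,000 × 1.076200 × 5.8596 = CZK 11,350,982.74.
Route B — convert at spot, deposit CZK: 1,800,000 × 5.8513 × 1.053100 = CZK 11,091,607.25.
The quoted forward overvalues ILS, so borrow CZK, buy ILS at spot, deposit the ILS at 5.08%, and sell the proceeds forward at 5.8596.
Profit = 11,350,982.74 − 11,091,607.25 = CZK 259,375.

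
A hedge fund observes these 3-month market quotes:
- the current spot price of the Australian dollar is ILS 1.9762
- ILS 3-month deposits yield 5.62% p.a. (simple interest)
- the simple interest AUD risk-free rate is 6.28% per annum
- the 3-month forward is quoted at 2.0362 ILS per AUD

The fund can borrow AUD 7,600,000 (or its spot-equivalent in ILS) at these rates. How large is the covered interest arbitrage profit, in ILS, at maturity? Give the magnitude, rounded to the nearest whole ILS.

ILS 487,941

T = 3/12 years.
Route A — deposit AUD, sell forward: 7,600,000 × 1.015700 × 2.0362 = ILS 15,718,079.38.
Route B — convert at spot, deposit ILS: 7,600,000 × 1.9762 × 1.014050 = ILS 15,230,138.64.
The quoted forward overvalues AUD, so borrow ILS, buy AUD at spot, deposit the AUD at 6.28%, and sell the proceeds forward at 2.0362.
The gap between the two covered legs is ILS 487,941.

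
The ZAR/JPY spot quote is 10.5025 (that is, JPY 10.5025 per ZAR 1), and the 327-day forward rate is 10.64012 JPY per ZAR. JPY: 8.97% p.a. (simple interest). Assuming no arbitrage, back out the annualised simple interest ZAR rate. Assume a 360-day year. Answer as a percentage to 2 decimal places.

7.43%

T = 327/360 years.
CIP gives F = S · g_JPY/g_ZAR, so g_JPY/g_ZAR = 10.64012/10.5025 = 1.0131035.
The JPY side grows by 1 + 0.0897×327/360 = 1.0814775.
Hence g_ZAR = 1.0674896.
r = (1.0674896 − 1)/(327/360) = 0.074300 → 7.43%.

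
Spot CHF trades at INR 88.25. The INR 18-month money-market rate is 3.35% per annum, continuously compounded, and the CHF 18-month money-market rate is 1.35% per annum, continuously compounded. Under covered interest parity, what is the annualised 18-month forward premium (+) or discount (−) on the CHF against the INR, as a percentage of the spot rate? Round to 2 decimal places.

+2.03%

T = 18/12 years.
CIP forward (INR per CHF) = 88.25 × 1.0515339/1.0204564 = 90.93761.
Annualised premium = (F − S)/S × (1/T) = (90.93761 − 88.25)/88.25 ÷ (18/12) = 2.03%.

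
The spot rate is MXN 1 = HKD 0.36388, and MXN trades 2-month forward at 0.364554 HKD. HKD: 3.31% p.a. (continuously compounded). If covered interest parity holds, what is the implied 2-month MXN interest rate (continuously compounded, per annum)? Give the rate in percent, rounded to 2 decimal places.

2.20%

T = 2/12 years.
CIP gives F = S · g_HKD/g_MXN, so g_HKD/g_MXN = 0.364554/0.36388 = 1.0018523.
The HKD side grows by e^(0.0331×2/12) = 1.0055319.
That pins the MXN growth at 1.0036728.
r = ln(1.0036728)/(2/12) = 0.021996 → 2.20%.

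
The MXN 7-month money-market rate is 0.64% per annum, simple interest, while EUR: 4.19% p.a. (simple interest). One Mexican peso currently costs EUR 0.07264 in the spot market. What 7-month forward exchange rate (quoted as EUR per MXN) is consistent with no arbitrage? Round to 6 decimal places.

0.074139

T = 7/12 years.
EUR growth factor: 1 + 0.0419×7/12 = 1.0244417.
MXN growth factor: 1 + 0.0064×7/12 = 1.0037333.
Forward (EUR per MXN) = 0.07264 × 1.0244417 / 1.0037333 = 0.07413866.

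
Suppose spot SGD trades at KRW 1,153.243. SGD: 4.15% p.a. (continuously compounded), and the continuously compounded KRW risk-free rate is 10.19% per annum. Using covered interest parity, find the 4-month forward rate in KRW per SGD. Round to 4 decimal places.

1176.6969

T = 4/12 years.
KRW growth factor: e^(0.1019×4/12) = 1.0345501211.
SGD accumulates by e^(0.0415×4/12) = 1.0139294566.
CIP: F = S · (grow KRW)/(grow SGD) = 1153.243 × 1.0345501211/1.0139294566 = 1176.696936 KRW per SGD.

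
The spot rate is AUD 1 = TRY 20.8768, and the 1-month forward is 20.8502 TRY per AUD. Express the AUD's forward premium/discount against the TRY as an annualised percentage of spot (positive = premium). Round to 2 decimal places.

T = 1/12 years.
(F − S)/S = (20.8502 − 20.8768)/20.8768 = -0.0012741.
Per annum: -0.0012741 / (1/12) = -0.015289 = -1.53%.

-1.53%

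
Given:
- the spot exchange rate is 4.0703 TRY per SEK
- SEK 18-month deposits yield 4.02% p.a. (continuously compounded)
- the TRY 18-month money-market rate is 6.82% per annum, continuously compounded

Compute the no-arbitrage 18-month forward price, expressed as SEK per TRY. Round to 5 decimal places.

T = 18/12 years.
TRY growth factor: e^(0.0682×18/12) = 1.1077157.
SEK accumulates by e^(0.0402×18/12) = 1.0621551.
So F = 4.0703 × 1.1077157 / 1.0621551 = 4.244893 (TRY/SEK).
Quoted the other way: 1/4.244893 = 0.23558 SEK per TRY.

0.23558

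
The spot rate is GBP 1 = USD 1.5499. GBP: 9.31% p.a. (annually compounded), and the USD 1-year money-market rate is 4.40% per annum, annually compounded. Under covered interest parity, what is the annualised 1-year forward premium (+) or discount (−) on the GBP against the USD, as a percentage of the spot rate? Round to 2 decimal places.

T = 1 year.
CIP forward (USD per GBP) = 1.5499 × 1.044000/1.093100 = 1.4802814.
(F − S)/S ÷ T = (1.4802814 − 1.5499)/1.5499/1 = -0.044918 → -4.49%.

-4.49%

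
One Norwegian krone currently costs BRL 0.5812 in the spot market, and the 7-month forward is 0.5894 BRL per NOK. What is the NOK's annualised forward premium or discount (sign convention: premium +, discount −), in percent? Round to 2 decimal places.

+2.42%

T = 7/12 years.
Period premium: (0.5894 − 0.5812)/0.5812 = 0.0141087.
Annualise by dividing by T: 0.0141087 / (7/12) = 0.024186 → 2.42%.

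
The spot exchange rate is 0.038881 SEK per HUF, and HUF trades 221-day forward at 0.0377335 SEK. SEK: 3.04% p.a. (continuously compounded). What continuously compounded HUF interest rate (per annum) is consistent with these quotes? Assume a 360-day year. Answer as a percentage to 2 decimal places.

T = 221/360 years.
F/S = 0.0377335/0.038881 = 0.9704869 = (growth of SEK) / (growth of HUF).
The SEK side grows by e^(0.0304×221/360) = 1.0188374.
Hence g_HUF = 1.0498209.
r = ln(1.0498209)/(221/360) = 0.079199 → 7.92%.

7.92%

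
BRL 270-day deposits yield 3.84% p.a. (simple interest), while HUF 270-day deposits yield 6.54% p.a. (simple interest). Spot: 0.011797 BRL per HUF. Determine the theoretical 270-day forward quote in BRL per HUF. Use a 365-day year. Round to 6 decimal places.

0.011572

T = 270/365 years.
BRL accumulates by 1 + 0.0384×270/365 = 1.0284055.
HUF growth factor: 1 + 0.0654×270/365 = 1.0483781.
CIP: F = S · (grow BRL)/(grow HUF) = 0.011797 × 1.0284055/1.0483781 = 0.01157226 BRL per HUF.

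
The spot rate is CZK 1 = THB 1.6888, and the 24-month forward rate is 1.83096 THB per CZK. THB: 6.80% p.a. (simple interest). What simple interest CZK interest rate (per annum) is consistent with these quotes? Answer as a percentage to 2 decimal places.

T = 2 years.
By CIP, F/S equals the THB-to-CZK growth ratio: 1.83096/1.6888 = 1.0841781.
The THB side grows by 1 + 0.0680×2 = 1.136000.
That pins the CZK growth at 1.0477983.
(1.0477983 − 1)/T = 0.023899, i.e. 2.39%.

2.39%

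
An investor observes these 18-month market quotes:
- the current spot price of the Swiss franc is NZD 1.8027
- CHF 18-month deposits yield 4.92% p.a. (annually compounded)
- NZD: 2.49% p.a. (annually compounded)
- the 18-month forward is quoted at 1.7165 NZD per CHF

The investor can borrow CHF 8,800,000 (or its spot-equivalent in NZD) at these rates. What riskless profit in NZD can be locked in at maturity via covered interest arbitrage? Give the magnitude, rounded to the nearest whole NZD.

T = 18/12 years.
Keep in CHF, deliver into the forward: 8,800,000·1.0747004306·1.7165 = NZD 16,233,564.94.
Swap to NZD now, deposit: 8,800,000·1.8027·1.0375815478 = NZD 16,459,944.65.
The quoted forward undervalues CHF, so borrow CHF, convert to NZD at spot, deposit the NZD at 2.49%, and buy CHF forward at 1.7165 to cover the loan.
Profit = 16,459,944.65 − 16,233,564.94 = NZD 226,380.

NZD 226,380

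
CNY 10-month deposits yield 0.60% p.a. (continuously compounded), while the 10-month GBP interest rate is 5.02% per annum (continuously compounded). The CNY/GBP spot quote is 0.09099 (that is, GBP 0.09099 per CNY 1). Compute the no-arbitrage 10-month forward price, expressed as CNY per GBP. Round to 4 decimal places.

10.5928

T = 10/12 years.
Growth of 1 GBP over T: e^(0.0502×10/12) = 1.04272068.
CNY growth factor: e^(0.0060×10/12) = 1.00501252.
So F = 0.09099 × 1.04272068 / 1.00501252 = 0.094403953 (GBP/CNY).
Invert for CNY per GBP: 1 / 0.094403953 = 10.5928.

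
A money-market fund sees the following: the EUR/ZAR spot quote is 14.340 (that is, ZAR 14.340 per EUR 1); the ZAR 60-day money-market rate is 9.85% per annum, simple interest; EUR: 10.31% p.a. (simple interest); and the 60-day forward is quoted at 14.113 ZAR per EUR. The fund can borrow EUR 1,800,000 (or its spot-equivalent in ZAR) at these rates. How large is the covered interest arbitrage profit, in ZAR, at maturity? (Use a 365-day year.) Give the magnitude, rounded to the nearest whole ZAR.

T = 60/365 years.
Invest the EUR and cover forward: 1,800,000 × 1.0169479452 × 14.113 = ZAR 25,833,935.43.
Convert at spot and invest in ZAR: 1,800,000 × 14.340 × 1.0161917808 = ZAR 26,229,942.25.
The quoted forward undervalues EUR, so borrow EUR, convert to ZAR at spot, deposit the ZAR at 9.85%, and buy EUR forward at 14.113 to cover the loan.
The gap between the two covered legs is ZAR 396,007.

ZAR 396,007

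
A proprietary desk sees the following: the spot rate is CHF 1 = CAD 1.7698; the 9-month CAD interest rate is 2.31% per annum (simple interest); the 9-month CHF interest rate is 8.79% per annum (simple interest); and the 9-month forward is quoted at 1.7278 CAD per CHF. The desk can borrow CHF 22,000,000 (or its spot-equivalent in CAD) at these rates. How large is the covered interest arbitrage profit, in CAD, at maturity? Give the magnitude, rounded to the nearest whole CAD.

CAD 907,355

T = 9/12 years.
Keep in CHF, deliver into the forward: 22,000,000·1.065925·1.7278 = CAD 40,517,514.73.
Swap to CAD now, deposit: 22,000,000·1.7698·1.017325 = CAD 39,610,159.27.
The quoted forward overvalues CHF, so borrow CAD, buy CHF at spot, deposit the CHF at 8.79%, and sell the proceeds forward at 1.7278.
The gap between the two covered legs is CAD 907,355.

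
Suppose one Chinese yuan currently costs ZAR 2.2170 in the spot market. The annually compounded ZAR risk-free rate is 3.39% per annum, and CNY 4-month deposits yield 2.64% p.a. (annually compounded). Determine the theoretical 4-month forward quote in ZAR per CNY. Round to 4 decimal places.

2.2224

T = 4/12 years.
ZAR growth factor: (1 + 0.0339)^(4/12) = 1.0111747.
CNY accumulates by (1 + 0.0264)^(4/12) = 1.0087237.
So F = 2.217 × 1.0111747 / 1.0087237 = 2.222387 (ZAR/CNY).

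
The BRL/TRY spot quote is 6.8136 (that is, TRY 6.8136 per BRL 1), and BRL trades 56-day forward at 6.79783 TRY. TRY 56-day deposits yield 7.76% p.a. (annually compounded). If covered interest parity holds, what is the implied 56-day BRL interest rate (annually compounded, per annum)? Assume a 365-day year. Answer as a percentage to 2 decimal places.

9.40%

T = 56/365 years.
F/S = 6.79783/6.8136 = 0.9976855 = (growth of TRY) / (growth of BRL).
The TRY side grows by (1 + 0.0776)^(56/365) = 1.0115324.
Hence g_BRL = 1.013879.
Annualise: 1.013879^(365/56) − 1 = 0.093998 = 9.40%.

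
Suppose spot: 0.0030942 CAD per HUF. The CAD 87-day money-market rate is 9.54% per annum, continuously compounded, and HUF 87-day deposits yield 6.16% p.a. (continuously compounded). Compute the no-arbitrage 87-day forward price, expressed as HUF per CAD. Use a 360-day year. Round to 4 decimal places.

320.5562

T = 87/360 years.
Growth of 1 CAD over T: e^(0.0954×87/360) = 1.023322821.
Growth of 1 HUF over T: e^(0.0616×87/360) = 1.014998025.
CIP: F = S · (grow CAD)/(grow HUF) = 0.0030942 × 1.023322821/1.014998025 = 0.00311957796 CAD per HUF.
Invert for HUF per CAD: 1 / 0.00311957796 = 320.5562.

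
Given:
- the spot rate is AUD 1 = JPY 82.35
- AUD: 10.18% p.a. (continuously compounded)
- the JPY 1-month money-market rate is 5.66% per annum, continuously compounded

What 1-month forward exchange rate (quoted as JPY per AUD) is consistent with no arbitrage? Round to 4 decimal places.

T = 1/12 years.
JPY growth factor: e^(0.0566×1/12) = 1.00472781.
Growth of 1 AUD over T: e^(0.1018×1/12) = 1.00851942.
CIP: F = S · (grow JPY)/(grow AUD) = 82.35 × 1.00472781/1.00851942 = 82.040399 JPY per AUD.

82.0404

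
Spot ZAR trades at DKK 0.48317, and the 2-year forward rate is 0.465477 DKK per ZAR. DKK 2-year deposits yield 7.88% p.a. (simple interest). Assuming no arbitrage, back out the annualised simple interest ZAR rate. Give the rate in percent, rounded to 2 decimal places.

10.08%

T = 2 years.
CIP gives F = S · g_DKK/g_ZAR, so g_DKK/g_ZAR = 0.465477/0.48317 = 0.9633814.
DKK growth factor: 1 + 0.0788×2 = 1.157600.
Hence g_ZAR = 1.2016009.
r = (1.2016009 − 1)/2 = 0.100800 → 10.08%.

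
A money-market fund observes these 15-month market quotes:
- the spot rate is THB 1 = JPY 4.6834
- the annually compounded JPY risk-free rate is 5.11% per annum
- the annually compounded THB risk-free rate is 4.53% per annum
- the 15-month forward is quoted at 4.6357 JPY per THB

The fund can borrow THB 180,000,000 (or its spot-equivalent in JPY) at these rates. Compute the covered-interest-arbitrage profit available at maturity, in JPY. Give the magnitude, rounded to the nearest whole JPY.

JPY 15,259,093

T = 15/12 years.
Route A — deposit THB, sell forward: 180,000,000 × 1.05694207805 × 4.6357 = JPY 881,939,950.42.
Route B — convert at spot, deposit JPY: 180,000,000 × 4.6834 × 1.06427790269 = JPY 897,199,043.30.
The quoted forward undervalues THB, so borrow THB, convert to JPY at spot, deposit the JPY at 5.11%, and buy THB forward at 4.6357 to cover the loan.
Profit = 897,199,043.30 − 881,939,950.42 = JPY 15,259,093.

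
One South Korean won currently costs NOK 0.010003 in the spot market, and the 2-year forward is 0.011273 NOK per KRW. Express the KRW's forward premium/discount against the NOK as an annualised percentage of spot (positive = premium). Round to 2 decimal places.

+6.35%

T = 2 years.
KRW trades forward at +12.69619% vs spot over the period.
Annualise by dividing by T: 0.1269619 / 2 = 0.063481 → 6.35%.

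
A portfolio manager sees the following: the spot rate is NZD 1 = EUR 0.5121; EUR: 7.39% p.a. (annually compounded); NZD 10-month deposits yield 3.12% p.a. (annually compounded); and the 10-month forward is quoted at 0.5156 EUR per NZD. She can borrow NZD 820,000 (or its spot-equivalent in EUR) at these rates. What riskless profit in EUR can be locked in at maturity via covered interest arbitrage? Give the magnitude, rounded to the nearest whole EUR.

T = 10/12 years.
Route A — deposit NZD, sell forward: 820,000 × 1.02593321 × 0.5156 = EUR 433,756.35.
Route B — convert at spot, deposit EUR: 820,000 × 0.5121 × 1.06121457 = EUR 445,627.34.
The quoted forward undervalues NZD, so borrow NZD, convert to EUR at spot, deposit the EUR at 7.39%, and buy NZD forward at 0.5156 to cover the loan.
Arbitrage profit = |433,756.35 − 445,627.34| = EUR 11,871.

EUR 11,871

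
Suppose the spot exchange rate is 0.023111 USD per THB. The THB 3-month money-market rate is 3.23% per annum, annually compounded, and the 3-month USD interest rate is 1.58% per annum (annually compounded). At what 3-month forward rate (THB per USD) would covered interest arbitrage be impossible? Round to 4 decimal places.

T = 3/12 years.
USD accumulates by (1 + 0.0158)^(3/12) = 1.00392681.
THB accumulates by (1 + 0.0323)^(3/12) = 1.00797899.
Forward (USD per THB) = 0.023111 × 1.00392681 / 1.00797899 = 0.023018091.
Quoted the other way: 1/0.023018091 = 43.4441 THB per USD.

43.4441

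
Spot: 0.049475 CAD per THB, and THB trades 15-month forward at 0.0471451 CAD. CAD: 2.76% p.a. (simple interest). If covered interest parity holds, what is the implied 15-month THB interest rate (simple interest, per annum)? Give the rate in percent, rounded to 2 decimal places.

6.85%

T = 15/12 years.
CIP gives F = S · g_CAD/g_THB, so g_CAD/g_THB = 0.0471451/0.049475 = 0.9529075.
CAD growth factor: 1 + 0.0276×15/12 = 1.034500.
That pins the THB growth at 1.0856248.
r = (1.0856248 − 1)/(15/12) = 0.068500 → 6.85%.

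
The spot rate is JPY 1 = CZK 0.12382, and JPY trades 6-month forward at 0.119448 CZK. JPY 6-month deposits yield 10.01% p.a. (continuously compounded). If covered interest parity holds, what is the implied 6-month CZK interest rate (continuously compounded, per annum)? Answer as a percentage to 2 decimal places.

T = 6/12 years.
F/S = 0.119448/0.12382 = 0.9646907 = (growth of CZK) / (growth of JPY).
JPY growth factor: e^(0.1001×6/12) = 1.0513237.
That pins the CZK growth at 1.0142022.
Take logs: ln 1.0142022 / (6/12) = 0.028205, so 2.82%.

2.82%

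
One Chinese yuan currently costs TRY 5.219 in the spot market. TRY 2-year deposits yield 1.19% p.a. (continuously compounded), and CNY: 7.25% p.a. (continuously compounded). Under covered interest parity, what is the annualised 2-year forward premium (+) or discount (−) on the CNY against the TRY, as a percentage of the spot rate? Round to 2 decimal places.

-5.71%

T = 2 years.
F = S · g_TRY/g_CNY = 5.219 × 1.0240855/1.1560396 = 4.623286.
Annualised premium = (F − S)/S × (1/T) = (4.623286 − 5.219)/5.219 ÷ 2 = -5.71%.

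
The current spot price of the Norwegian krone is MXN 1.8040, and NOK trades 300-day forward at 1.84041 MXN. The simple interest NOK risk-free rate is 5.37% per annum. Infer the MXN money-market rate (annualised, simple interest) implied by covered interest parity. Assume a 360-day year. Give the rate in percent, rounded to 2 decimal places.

7.90%

T = 300/360 years.
F/S = 1.84041/1.804 = 1.0201829 = (growth of MXN) / (growth of NOK).
The NOK side grows by 1 + 0.0537×300/360 = 1.044750.
Hence g_MXN = 1.0658361.
r = (1.0658361 − 1)/(300/360) = 0.079003 → 7.90%.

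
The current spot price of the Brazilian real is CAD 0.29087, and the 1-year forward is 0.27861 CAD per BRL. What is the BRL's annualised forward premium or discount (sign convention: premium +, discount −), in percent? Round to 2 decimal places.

-4.21%

T = 1 year.
BRL trades forward at -4.21494% vs spot over the period.
Annualise by dividing by T: -0.0421494 / 1 = -0.042149 → -4.21%.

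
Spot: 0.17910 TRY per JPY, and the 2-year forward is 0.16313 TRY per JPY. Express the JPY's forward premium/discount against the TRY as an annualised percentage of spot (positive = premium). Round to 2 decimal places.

T = 2 years.
(F − S)/S = (0.16313 − 0.1791)/0.1791 = -0.0891681.
Annualise by dividing by T: -0.0891681 / 2 = -0.044584 → -4.46%.

-4.46%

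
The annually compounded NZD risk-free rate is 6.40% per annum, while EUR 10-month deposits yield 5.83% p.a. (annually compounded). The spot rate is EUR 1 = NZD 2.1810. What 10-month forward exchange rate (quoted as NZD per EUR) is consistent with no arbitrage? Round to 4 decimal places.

T = 10/12 years.
NZD accumulates by (1 + 0.0640)^(10/12) = 1.0530557.
EUR growth factor: (1 + 0.0583)^(10/12) = 1.0483525.
CIP: F = S · (grow NZD)/(grow EUR) = 2.181 × 1.0530557/1.0483525 = 2.190785 NZD per EUR.

2.1908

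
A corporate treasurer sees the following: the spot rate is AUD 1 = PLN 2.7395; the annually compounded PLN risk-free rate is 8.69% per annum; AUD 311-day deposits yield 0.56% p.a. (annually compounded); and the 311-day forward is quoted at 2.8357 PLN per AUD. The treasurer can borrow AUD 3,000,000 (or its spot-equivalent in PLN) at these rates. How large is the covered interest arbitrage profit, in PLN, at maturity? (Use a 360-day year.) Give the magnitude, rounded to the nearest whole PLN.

T = 311/360 years.
Invest the AUD and cover forward: 3,000,000 × 1.004835938 × 2.8357 = PLN 8,548,239.81.
Convert at spot and invest in PLN: 3,000,000 × 2.7395 × 1.074641935 = PLN 8,831,944.74.
The quoted forward undervalues AUD, so borrow AUD, convert to PLN at spot, deposit the PLN at 8.69%, and buy AUD forward at 2.8357 to cover the loan.
Arbitrage profit = |8,548,239.81 − 8,831,944.74| = PLN 283,705.

PLN 283,705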